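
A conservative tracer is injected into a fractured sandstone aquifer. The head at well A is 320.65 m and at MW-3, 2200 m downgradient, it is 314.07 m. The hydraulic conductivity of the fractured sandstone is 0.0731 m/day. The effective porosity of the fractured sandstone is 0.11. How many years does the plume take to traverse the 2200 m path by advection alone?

3030

Hydraulic gradient i = (320.65 − 314.07) / 2200 = 6.58 / 2200 = 0.002991.
Darcy flux q = K · i = 0.07310 × 0.002991 = 0.0002186 m/day.
Seepage velocity v = q / n_e = 0.0002186 / 0.11 = 0.001988 m/day.
Travel time t = L / v = 2200 / 0.001988 = 1.107e+06 days = 3030 years.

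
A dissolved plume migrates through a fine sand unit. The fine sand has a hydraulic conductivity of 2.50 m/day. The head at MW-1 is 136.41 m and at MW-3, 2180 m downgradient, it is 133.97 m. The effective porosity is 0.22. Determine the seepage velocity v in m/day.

Hydraulic gradient i = (136.41 − 133.97) / 2180 = 2.44 / 2180 = 0.001119.
Darcy flux q = K · i = 2.500 × 0.001119 = 0.002798 m/day.
Seepage velocity v = q / n_e = 0.002798 / 0.22 = 0.01272 m/day.

0.0127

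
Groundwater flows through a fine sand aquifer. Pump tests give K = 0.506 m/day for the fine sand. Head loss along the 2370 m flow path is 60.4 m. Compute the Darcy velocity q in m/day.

Hydraulic gradient i = Δh / L = 60.4 / 2370 = 0.02549.
Specific discharge q = K · i = 0.5060 × 0.02549 = 0.01290 m/day.

0.0129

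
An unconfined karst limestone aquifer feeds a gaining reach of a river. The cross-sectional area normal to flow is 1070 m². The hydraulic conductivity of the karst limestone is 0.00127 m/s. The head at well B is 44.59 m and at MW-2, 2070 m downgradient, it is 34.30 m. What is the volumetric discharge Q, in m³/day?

Convert K: 0.00127 m/s × 86400 = 109.7 m/day.
Hydraulic gradient i = (44.59 − 34.30) / 2070 = 10.29 / 2070 = 0.004971.
Darcy's law: Q = K · A · i = 109.7 × 1070 × 0.004971 = 583.6 m³/day.

584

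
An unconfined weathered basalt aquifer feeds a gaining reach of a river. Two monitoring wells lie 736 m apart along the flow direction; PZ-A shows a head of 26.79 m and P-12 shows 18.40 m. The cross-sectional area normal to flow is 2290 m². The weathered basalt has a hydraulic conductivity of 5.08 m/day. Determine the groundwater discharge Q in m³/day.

133

Hydraulic gradient i = (26.79 − 18.40) / 736 = 8.39 / 736 = 0.01140.
Darcy's law: Q = K · A · i = 5.080 × 2290 × 0.01140 = 132.6 m³/day.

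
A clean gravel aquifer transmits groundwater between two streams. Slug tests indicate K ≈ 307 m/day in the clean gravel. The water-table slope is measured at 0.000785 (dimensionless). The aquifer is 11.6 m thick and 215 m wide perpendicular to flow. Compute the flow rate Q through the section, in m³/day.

601

Cross-sectional area A = 215 × 11.6 = 2494 m².
Hydraulic gradient i = 0.000785.
Darcy's law: Q = K · A · i = 307.0 × 2494 × 0.0007850 = 601.0 m³/day.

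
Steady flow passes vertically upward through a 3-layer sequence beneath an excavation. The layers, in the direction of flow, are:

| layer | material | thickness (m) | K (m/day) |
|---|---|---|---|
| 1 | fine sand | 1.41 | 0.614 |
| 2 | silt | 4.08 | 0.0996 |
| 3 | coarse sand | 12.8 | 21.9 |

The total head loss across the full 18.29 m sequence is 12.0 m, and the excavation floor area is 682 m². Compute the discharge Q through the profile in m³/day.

Flow is perpendicular to layering, so the layers act in series and the equivalent K is the thickness-weighted harmonic mean.
Total thickness L = 1.41 + 4.08 + 12.8 = 18.29 m.
Σ(b_i/K_i) = 1.41/0.614 + 4.08/0.0996 + 12.8/21.9 = 43.84 d.
K_eq = L / Σ(b_i/K_i) = 18.29 / 43.84 = 0.4172 m/day.
Q = K_eq · A · (Δh/L) = 0.4172 × 682 × (12.0/18.29) = 186.7 m³/day.

187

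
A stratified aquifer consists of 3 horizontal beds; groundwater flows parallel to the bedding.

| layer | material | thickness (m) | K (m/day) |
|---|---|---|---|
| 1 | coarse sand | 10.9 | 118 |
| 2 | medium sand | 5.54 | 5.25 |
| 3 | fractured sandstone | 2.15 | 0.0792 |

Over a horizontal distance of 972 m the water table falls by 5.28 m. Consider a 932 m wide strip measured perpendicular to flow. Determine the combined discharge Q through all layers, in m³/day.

Flow is parallel to layering, so each bed carries its own Darcy discharge and the transmissivities add.
Σ(K_i·b_i) = 118×10.9 + 5.25×5.54 + 0.0792×2.15 = 1315 m²/day.
Hydraulic gradient i = Δh / L = 5.28 / 972 = 0.005432.
Q = Σ(K_i·b_i) · W · i = 1315 × 932 × 0.005432 = 6660 m³/day.

6660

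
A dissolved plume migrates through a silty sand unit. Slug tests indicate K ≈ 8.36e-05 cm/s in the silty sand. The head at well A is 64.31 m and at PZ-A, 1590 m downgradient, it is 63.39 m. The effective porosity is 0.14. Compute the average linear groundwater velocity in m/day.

Convert K: 8.36e-05 cm/s × 864 = 0.07223 m/day.
Hydraulic gradient i = (64.31 − 63.39) / 1590 = 0.92 / 1590 = 0.0005786.
Darcy flux q = K · i = 0.07223 × 0.0005786 = 4.179e-05 m/day.
Seepage velocity v = q / n_e = 4.179e-05 / 0.14 = 0.0002985 m/day.

0.000299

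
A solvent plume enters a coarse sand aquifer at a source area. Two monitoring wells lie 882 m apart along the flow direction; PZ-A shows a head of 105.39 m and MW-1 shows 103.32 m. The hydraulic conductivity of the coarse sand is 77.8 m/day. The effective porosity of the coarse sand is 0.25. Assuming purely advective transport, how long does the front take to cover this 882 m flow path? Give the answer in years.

Hydraulic gradient i = (105.39 − 103.32) / 882 = 2.07 / 882 = 0.002347.
Darcy flux q = K · i = 77.80 × 0.002347 = 0.1826 m/day.
Seepage velocity v = q / n_e = 0.1826 / 0.25 = 0.7304 m/day.
Travel time t = L / v = 882 / 0.7304 = 1208 days = 3.306 years.

3.31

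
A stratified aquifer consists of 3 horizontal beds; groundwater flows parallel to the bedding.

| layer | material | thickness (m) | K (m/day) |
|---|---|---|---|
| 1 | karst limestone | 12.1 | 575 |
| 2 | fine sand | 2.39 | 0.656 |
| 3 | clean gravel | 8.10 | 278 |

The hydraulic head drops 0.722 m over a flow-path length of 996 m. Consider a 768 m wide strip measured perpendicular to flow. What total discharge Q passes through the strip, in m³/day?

5130

Flow is parallel to layering, so each bed carries its own Darcy discharge and the transmissivities add.
Σ(K_i·b_i) = 575×12.1 + 0.656×2.39 + 278×8.10 = 9211 m²/day.
Hydraulic gradient i = Δh / L = 0.722 / 996 = 0.0007249.
Q = Σ(K_i·b_i) · W · i = 9211 × 768 × 0.0007249 = 5128 m³/day.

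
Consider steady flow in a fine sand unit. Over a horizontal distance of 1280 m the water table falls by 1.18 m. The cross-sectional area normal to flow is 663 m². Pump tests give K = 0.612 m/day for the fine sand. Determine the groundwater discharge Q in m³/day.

Hydraulic gradient i = Δh / L = 1.18 / 1280 = 0.0009219.
Darcy's law: Q = K · A · i = 0.6120 × 663.0 × 0.0009219 = 0.3741 m³/day.

0.374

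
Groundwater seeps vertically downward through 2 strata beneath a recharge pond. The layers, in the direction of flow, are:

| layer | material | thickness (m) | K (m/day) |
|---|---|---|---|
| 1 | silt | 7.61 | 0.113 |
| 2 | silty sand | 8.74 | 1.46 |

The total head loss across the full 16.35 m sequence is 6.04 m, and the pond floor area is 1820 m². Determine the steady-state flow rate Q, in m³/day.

150

Flow is perpendicular to layering, so the layers act in series and the equivalent K is the thickness-weighted harmonic mean.
Total thickness L = 7.61 + 8.74 = 16.35 m.
Σ(b_i/K_i) = 7.61/0.113 + 8.74/1.46 = 73.33 d.
K_eq = L / Σ(b_i/K_i) = 16.35 / 73.33 = 0.2230 m/day.
Q = K_eq · A · (Δh/L) = 0.2230 × 1820 × (6.04/16.35) = 149.9 m³/day.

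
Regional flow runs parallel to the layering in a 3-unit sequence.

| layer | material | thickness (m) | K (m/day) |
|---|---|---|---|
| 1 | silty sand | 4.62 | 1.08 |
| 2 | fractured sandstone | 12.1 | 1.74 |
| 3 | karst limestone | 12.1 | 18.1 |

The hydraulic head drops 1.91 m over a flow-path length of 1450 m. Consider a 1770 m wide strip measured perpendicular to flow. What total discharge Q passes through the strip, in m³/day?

571

Flow is parallel to layering, so each bed carries its own Darcy discharge and the transmissivities add.
Σ(K_i·b_i) = 1.08×4.62 + 1.74×12.1 + 18.1×12.1 = 245.1 m²/day.
Hydraulic gradient i = Δh / L = 1.91 / 1450 = 0.001317.
Q = Σ(K_i·b_i) · W · i = 245.1 × 1770 × 0.001317 = 571.3 m³/day.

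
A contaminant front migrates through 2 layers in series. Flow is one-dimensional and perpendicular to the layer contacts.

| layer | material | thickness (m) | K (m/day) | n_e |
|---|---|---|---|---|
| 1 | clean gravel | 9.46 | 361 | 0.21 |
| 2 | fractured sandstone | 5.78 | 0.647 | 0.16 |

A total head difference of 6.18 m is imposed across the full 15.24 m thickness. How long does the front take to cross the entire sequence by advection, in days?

With flow normal to the layers, continuity requires the same specific discharge q through every layer.
Σ(b_i/K_i) = 9.46/361 + 5.78/0.647 = 8.960 d.
q = Δh / Σ(b_i/K_i) = 6.18 / 8.960 = 0.6898 m/day.
In each layer the seepage velocity is v_i = q/n_i, so the layer transit time is t_i = b_i·n_i / q:
  layer 1 (clean gravel): t_1 = 9.46 × 0.21 / 0.6898 = 2.880 d
  layer 2 (fractured sandstone): t_2 = 5.78 × 0.16 / 0.6898 = 1.341 d
Total t = Σ t_i = 4.221 days.

4.22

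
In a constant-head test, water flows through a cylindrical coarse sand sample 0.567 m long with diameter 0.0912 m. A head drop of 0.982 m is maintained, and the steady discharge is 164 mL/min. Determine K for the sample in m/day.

Cross-sectional area A = π·(d/2)² = π × (0.0912/2)² = 0.006533 m².
Convert discharge: 164 mL/min = 2.733e-06 m³/s.
Darcy's law rearranged: K = Q·L / (A·Δh) = 2.733e-06 × 0.567 / (0.006533 × 0.982) = 0.0002416 m/s = 20.87 m/day.

20.9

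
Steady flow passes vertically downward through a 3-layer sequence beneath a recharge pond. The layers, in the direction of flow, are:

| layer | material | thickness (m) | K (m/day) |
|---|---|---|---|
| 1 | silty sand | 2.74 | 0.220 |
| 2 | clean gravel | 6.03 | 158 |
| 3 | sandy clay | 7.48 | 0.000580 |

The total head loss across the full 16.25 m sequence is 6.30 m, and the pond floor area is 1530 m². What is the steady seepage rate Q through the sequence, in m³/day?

Flow is perpendicular to layering, so the layers act in series and the equivalent K is the thickness-weighted harmonic mean.
Total thickness L = 2.74 + 6.03 + 7.48 = 16.25 m.
Σ(b_i/K_i) = 2.74/0.220 + 6.03/158 + 7.48/0.000580 = 12909 d.
K_eq = L / Σ(b_i/K_i) = 16.25 / 12909 = 0.001259 m/day.
Q = K_eq · A · (Δh/L) = 0.001259 × 1530 × (6.30/16.25) = 0.7467 m³/day.

0.747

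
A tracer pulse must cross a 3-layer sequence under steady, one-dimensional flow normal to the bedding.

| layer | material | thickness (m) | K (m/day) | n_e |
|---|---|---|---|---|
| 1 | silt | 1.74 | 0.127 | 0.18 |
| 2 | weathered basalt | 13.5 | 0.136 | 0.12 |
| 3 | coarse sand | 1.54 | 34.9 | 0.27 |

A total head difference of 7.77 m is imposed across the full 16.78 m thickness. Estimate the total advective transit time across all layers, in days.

34.2

With flow normal to the layers, continuity requires the same specific discharge q through every layer.
Σ(b_i/K_i) = 1.74/0.127 + 13.5/0.136 + 1.54/34.9 = 113.0 d.
q = Δh / Σ(b_i/K_i) = 7.77 / 113.0 = 0.06876 m/day.
In each layer the seepage velocity is v_i = q/n_i, so the layer transit time is t_i = b_i·n_i / q:
  layer 1 (silt): t_1 = 1.74 × 0.18 / 0.06876 = 4.555 d
  layer 2 (weathered basalt): t_2 = 13.5 × 0.12 / 0.06876 = 23.56 d
  layer 3 (coarse sand): t_3 = 1.54 × 0.27 / 0.06876 = 6.048 d
Total t = Σ t_i = 34.16 days.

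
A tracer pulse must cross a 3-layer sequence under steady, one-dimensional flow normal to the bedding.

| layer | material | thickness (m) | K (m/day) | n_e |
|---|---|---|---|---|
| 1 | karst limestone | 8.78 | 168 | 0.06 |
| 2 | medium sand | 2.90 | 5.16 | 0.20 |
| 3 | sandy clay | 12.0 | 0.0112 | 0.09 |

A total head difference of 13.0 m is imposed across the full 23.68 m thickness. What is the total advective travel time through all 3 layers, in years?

0.494

With flow normal to the layers, continuity requires the same specific discharge q through every layer.
Σ(b_i/K_i) = 8.78/168 + 2.90/5.16 + 12.0/0.0112 = 1072 d.
q = Δh / Σ(b_i/K_i) = 13.0 / 1072 = 0.01213 m/day.
In each layer the seepage velocity is v_i = q/n_i, so the layer transit time is t_i = b_i·n_i / q:
  layer 1 (karst limestone): t_1 = 8.78 × 0.06 / 0.01213 = 43.44 d
  layer 2 (medium sand): t_2 = 2.90 × 0.20 / 0.01213 = 47.83 d
  layer 3 (sandy clay): t_3 = 12.0 × 0.09 / 0.01213 = 89.06 d
Total t = Σ t_i = 180.3 days = 0.4937 years.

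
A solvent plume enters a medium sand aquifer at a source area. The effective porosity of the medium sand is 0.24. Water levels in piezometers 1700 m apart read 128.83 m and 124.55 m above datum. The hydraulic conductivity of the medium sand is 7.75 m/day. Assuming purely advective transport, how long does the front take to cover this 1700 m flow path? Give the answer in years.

Hydraulic gradient i = (128.83 − 124.55) / 1700 = 4.28 / 1700 = 0.002518.
Darcy flux q = K · i = 7.750 × 0.002518 = 0.01951 m/day.
Seepage velocity v = q / n_e = 0.01951 / 0.24 = 0.08130 m/day.
Travel time t = L / v = 1700 / 0.08130 = 20910 days = 57.25 years.

57.2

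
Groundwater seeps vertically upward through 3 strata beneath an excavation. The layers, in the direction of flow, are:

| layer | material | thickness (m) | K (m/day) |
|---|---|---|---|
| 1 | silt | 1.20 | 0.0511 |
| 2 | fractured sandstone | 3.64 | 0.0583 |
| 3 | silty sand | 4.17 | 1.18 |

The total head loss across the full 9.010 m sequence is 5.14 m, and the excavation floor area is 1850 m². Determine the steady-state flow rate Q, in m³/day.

106

Flow is perpendicular to layering, so the layers act in series and the equivalent K is the thickness-weighted harmonic mean.
Total thickness L = 1.20 + 3.64 + 4.17 = 9.010 m.
Σ(b_i/K_i) = 1.20/0.0511 + 3.64/0.0583 + 4.17/1.18 = 89.45 d.
K_eq = L / Σ(b_i/K_i) = 9.010 / 89.45 = 0.1007 m/day.
Q = K_eq · A · (Δh/L) = 0.1007 × 1850 × (5.14/9.010) = 106.3 m³/day.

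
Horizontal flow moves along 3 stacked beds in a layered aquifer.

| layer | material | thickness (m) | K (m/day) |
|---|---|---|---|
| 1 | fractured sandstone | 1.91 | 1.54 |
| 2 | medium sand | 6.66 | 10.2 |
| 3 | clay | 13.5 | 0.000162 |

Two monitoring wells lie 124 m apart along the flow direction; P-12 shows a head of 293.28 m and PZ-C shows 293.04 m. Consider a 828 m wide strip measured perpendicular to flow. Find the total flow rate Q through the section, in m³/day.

Flow is parallel to layering, so each bed carries its own Darcy discharge and the transmissivities add.
Σ(K_i·b_i) = 1.54×1.91 + 10.2×6.66 + 0.000162×13.5 = 70.88 m²/day.
Hydraulic gradient i = (293.28 − 293.04) / 124 = 0.24 / 124 = 0.001935.
Q = Σ(K_i·b_i) · W · i = 70.88 × 828 × 0.001935 = 113.6 m³/day.

114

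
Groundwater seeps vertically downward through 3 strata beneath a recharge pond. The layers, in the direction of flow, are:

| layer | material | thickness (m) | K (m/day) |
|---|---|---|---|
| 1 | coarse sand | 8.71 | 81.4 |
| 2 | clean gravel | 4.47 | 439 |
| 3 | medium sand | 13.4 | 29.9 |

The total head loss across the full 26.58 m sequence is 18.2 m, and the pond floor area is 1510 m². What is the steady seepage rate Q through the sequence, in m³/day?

48600

Flow is perpendicular to layering, so the layers act in series and the equivalent K is the thickness-weighted harmonic mean.
Total thickness L = 8.71 + 4.47 + 13.4 = 26.58 m.
Σ(b_i/K_i) = 8.71/81.4 + 4.47/439 + 13.4/29.9 = 0.5653 d.
K_eq = L / Σ(b_i/K_i) = 26.58 / 0.5653 = 47.02 m/day.
Q = K_eq · A · (Δh/L) = 47.02 × 1510 × (18.2/26.58) = 48611 m³/day.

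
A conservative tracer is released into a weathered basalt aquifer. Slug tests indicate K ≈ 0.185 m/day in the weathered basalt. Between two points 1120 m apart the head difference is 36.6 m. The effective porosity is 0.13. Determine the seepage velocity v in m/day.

0.0465

Hydraulic gradient i = Δh / L = 36.6 / 1120 = 0.03268.
Darcy flux q = K · i = 0.1850 × 0.03268 = 0.006046 m/day.
Seepage velocity v = q / n_e = 0.006046 / 0.13 = 0.04650 m/day.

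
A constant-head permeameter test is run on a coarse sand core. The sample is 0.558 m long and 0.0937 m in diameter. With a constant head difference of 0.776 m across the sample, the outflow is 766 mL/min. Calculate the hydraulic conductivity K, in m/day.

Cross-sectional area A = π·(d/2)² = π × (0.0937/2)² = 0.006896 m².
Convert discharge: 766 mL/min = 1.277e-05 m³/s.
Darcy's law rearranged: K = Q·L / (A·Δh) = 1.277e-05 × 0.558 / (0.006896 × 0.776) = 0.001331 m/s = 115.0 m/day.

115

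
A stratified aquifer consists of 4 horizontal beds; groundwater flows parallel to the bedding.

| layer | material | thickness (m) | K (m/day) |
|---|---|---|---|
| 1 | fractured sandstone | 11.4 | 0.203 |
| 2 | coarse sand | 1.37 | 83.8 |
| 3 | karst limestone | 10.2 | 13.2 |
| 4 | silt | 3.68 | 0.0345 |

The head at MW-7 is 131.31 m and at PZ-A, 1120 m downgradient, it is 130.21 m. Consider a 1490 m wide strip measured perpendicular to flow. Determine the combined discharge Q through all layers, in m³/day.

Flow is parallel to layering, so each bed carries its own Darcy discharge and the transmissivities add.
Σ(K_i·b_i) = 0.203×11.4 + 83.8×1.37 + 13.2×10.2 + 0.0345×3.68 = 251.9 m²/day.
Hydraulic gradient i = (131.31 − 130.21) / 1120 = 1.1 / 1120 = 0.0009821.
Q = Σ(K_i·b_i) · W · i = 251.9 × 1490 × 0.0009821 = 368.6 m³/day.

369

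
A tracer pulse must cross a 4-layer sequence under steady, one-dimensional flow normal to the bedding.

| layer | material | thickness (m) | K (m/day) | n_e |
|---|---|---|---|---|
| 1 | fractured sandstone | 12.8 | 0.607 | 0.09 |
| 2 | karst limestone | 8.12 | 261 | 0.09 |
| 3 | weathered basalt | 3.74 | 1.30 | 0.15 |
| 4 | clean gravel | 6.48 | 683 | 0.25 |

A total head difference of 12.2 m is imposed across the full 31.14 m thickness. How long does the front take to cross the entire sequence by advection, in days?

8.00

With flow normal to the layers, continuity requires the same specific discharge q through every layer.
Σ(b_i/K_i) = 12.8/0.607 + 8.12/261 + 3.74/1.30 + 6.48/683 = 24.00 d.
q = Δh / Σ(b_i/K_i) = 12.2 / 24.00 = 0.5082 m/day.
In each layer the seepage velocity is v_i = q/n_i, so the layer transit time is t_i = b_i·n_i / q:
  layer 1 (fractured sandstone): t_1 = 12.8 × 0.09 / 0.5082 = 2.267 d
  layer 2 (karst limestone): t_2 = 8.12 × 0.09 / 0.5082 = 1.438 d
  layer 3 (weathered basalt): t_3 = 3.74 × 0.15 / 0.5082 = 1.104 d
  layer 4 (clean gravel): t_4 = 6.48 × 0.25 / 0.5082 = 3.188 d
Total t = Σ t_i = 7.996 days.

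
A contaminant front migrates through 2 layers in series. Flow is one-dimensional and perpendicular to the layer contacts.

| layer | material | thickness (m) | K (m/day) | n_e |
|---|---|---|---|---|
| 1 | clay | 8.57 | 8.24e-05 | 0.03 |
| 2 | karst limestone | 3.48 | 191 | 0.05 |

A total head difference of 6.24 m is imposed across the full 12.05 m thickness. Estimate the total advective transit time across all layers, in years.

19.7

With flow normal to the layers, continuity requires the same specific discharge q through every layer.
Σ(b_i/K_i) = 8.57/8.24e-05 + 3.48/191 = 1.040e+05 d.
q = Δh / Σ(b_i/K_i) = 6.24 / 1.040e+05 = 6.000e-05 m/day.
In each layer the seepage velocity is v_i = q/n_i, so the layer transit time is t_i = b_i·n_i / q:
  layer 1 (clay): t_1 = 8.57 × 0.03 / 6.000e-05 = 4285 d
  layer 2 (karst limestone): t_2 = 3.48 × 0.05 / 6.000e-05 = 2900 d
Total t = Σ t_i = 7185 days = 19.67 years.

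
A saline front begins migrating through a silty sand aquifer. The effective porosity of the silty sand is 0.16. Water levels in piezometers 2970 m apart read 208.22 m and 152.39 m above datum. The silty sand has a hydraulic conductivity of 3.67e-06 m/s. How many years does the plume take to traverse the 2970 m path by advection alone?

218

Convert K: 3.67e-06 m/s × 86400 = 0.3171 m/day.
Hydraulic gradient i = (208.22 − 152.39) / 2970 = 55.83 / 2970 = 0.01880.
Darcy flux q = K · i = 0.3171 × 0.01880 = 0.005961 m/day.
Seepage velocity v = q / n_e = 0.005961 / 0.16 = 0.03725 m/day.
Travel time t = L / v = 2970 / 0.03725 = 79723 days = 218.3 years.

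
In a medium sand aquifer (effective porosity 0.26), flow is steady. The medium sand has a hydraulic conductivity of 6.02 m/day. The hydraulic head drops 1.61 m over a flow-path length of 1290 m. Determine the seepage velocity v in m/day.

Hydraulic gradient i = Δh / L = 1.61 / 1290 = 0.001248.
Darcy flux q = K · i = 6.020 × 0.001248 = 0.007513 m/day.
Seepage velocity v = q / n_e = 0.007513 / 0.26 = 0.02890 m/day.

0.0289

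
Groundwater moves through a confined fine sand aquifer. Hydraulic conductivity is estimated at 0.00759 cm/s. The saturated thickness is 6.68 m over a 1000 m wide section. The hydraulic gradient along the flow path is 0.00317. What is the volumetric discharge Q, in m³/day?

Convert K: 0.00759 cm/s × 864 = 6.558 m/day.
Cross-sectional area A = 1000 × 6.68 = 6680 m².
Hydraulic gradient i = 0.00317.
Darcy's law: Q = K · A · i = 6.558 × 6680 × 0.003170 = 138.9 m³/day.

139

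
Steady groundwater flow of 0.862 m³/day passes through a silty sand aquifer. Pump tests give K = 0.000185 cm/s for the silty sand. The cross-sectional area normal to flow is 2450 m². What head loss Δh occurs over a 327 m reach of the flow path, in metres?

Convert K: 0.000185 cm/s × 864 = 0.1598 m/day.
From Q = K·A·i, i = Q / (K·A) = 0.862 / (0.1598 × 2450) = 0.002201.
Head loss Δh = i · L = 0.002201 × 327 = 0.7198 m.

0.720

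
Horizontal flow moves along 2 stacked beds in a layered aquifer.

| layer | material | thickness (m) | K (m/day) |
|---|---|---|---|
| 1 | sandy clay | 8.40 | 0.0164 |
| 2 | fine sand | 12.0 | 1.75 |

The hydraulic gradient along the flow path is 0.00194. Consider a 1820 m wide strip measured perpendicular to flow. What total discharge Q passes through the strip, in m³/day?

74.6

Flow is parallel to layering, so each bed carries its own Darcy discharge and the transmissivities add.
Σ(K_i·b_i) = 0.0164×8.40 + 1.75×12.0 = 21.14 m²/day.
Hydraulic gradient i = 0.00194.
Q = Σ(K_i·b_i) · W · i = 21.14 × 1820 × 0.001940 = 74.63 m³/day.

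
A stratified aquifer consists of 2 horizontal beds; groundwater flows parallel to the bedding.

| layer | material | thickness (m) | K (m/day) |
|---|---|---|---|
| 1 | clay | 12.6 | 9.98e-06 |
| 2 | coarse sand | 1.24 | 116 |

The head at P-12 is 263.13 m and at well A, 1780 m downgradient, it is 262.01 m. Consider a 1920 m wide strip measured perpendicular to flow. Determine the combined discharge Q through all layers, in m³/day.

Flow is parallel to layering, so each bed carries its own Darcy discharge and the transmissivities add.
Σ(K_i·b_i) = 9.98e-06×12.6 + 116×1.24 = 143.8 m²/day.
Hydraulic gradient i = (263.13 − 262.01) / 1780 = 1.12 / 1780 = 0.0006292.
Q = Σ(K_i·b_i) · W · i = 143.8 × 1920 × 0.0006292 = 173.8 m³/day.

174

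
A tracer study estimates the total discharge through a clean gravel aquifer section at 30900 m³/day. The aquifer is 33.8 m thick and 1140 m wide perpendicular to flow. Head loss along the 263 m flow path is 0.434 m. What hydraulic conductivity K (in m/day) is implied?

486

Cross-sectional area A = 1140 × 33.8 = 38532 m².
Hydraulic gradient i = Δh / L = 0.434 / 263 = 0.001650.
From Q = K·A·i, K = Q / (A·i) = 30900 / (38532 × 0.001650) = 486.0 m/day.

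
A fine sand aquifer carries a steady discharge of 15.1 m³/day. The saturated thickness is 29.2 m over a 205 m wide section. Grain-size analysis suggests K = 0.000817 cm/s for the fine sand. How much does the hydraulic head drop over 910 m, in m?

3.25

Convert K: 0.000817 cm/s × 864 = 0.7059 m/day.
Cross-sectional area A = 205 × 29.2 = 5986 m².
From Q = K·A·i, i = Q / (K·A) = 15.1 / (0.7059 × 5986) = 0.003574.
Head loss Δh = i · L = 0.003574 × 910 = 3.252 m.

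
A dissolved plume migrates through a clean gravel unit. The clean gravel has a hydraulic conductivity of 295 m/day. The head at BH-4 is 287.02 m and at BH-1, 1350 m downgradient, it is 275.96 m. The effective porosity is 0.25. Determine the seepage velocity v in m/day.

9.67

Hydraulic gradient i = (287.02 − 275.96) / 1350 = 11.06 / 1350 = 0.008193.
Darcy flux q = K · i = 295.0 × 0.008193 = 2.417 m/day.
Seepage velocity v = q / n_e = 2.417 / 0.25 = 9.667 m/day.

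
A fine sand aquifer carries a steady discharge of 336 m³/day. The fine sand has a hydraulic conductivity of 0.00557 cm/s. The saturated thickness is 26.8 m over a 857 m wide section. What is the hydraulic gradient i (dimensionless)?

0.00304

Convert K: 0.00557 cm/s × 864 = 4.812 m/day.
Cross-sectional area A = 857 × 26.8 = 22968 m².
From Q = K·A·i, i = Q / (K·A) = 336 / (4.812 × 22968) = 0.003040.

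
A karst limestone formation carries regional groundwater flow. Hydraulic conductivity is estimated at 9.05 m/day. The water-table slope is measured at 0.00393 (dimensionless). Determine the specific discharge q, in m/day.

0.0356

Hydraulic gradient i = 0.00393.
Specific discharge q = K · i = 9.050 × 0.003930 = 0.03557 m/day.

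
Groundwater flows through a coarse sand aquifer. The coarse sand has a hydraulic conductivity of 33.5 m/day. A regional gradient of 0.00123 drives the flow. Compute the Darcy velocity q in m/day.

0.0412

Hydraulic gradient i = 0.00123.
Specific discharge q = K · i = 33.50 × 0.001230 = 0.04120 m/day.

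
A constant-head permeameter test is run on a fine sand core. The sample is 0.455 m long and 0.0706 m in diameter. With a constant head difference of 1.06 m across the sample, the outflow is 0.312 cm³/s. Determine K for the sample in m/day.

Cross-sectional area A = π·(d/2)² = π × (0.0706/2)² = 0.003915 m².
Convert discharge: 0.312 cm³/s = 3.120e-07 m³/s.
Darcy's law rearranged: K = Q·L / (A·Δh) = 3.120e-07 × 0.455 / (0.003915 × 1.06) = 3.421e-05 m/s = 2.956 m/day.

2.96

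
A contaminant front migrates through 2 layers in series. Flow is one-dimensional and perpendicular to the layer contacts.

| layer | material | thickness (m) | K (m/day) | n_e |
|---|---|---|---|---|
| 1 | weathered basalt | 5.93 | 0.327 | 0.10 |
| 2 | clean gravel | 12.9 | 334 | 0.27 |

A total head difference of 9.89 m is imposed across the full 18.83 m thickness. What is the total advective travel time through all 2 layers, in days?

7.49

With flow normal to the layers, continuity requires the same specific discharge q through every layer.
Σ(b_i/K_i) = 5.93/0.327 + 12.9/334 = 18.17 d.
q = Δh / Σ(b_i/K_i) = 9.89 / 18.17 = 0.5442 m/day.
In each layer the seepage velocity is v_i = q/n_i, so the layer transit time is t_i = b_i·n_i / q:
  layer 1 (weathered basalt): t_1 = 5.93 × 0.10 / 0.5442 = 1.090 d
  layer 2 (clean gravel): t_2 = 12.9 × 0.27 / 0.5442 = 6.400 d
Total t = Σ t_i = 7.490 days.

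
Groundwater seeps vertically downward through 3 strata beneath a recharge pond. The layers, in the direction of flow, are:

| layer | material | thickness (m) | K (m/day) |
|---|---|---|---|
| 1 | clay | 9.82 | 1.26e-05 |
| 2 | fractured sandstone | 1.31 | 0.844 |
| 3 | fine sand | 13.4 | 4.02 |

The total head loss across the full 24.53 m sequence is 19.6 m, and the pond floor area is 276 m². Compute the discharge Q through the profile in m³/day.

0.00694

Flow is perpendicular to layering, so the layers act in series and the equivalent K is the thickness-weighted harmonic mean.
Total thickness L = 9.82 + 1.31 + 13.4 = 24.53 m.
Σ(b_i/K_i) = 9.82/1.26e-05 + 1.31/0.844 + 13.4/4.02 = 7.794e+05 d.
K_eq = L / Σ(b_i/K_i) = 24.53 / 7.794e+05 = 3.147e-05 m/day.
Q = K_eq · A · (Δh/L) = 3.147e-05 × 276 × (19.6/24.53) = 0.006941 m³/day.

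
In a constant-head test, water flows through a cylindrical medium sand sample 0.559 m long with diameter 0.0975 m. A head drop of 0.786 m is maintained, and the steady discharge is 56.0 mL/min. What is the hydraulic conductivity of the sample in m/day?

7.68

Cross-sectional area A = π·(d/2)² = π × (0.0975/2)² = 0.007466 m².
Convert discharge: 56.0 mL/min = 9.333e-07 m³/s.
Darcy's law rearranged: K = Q·L / (A·Δh) = 9.333e-07 × 0.559 / (0.007466 × 0.786) = 8.891e-05 m/s = 7.681 m/day.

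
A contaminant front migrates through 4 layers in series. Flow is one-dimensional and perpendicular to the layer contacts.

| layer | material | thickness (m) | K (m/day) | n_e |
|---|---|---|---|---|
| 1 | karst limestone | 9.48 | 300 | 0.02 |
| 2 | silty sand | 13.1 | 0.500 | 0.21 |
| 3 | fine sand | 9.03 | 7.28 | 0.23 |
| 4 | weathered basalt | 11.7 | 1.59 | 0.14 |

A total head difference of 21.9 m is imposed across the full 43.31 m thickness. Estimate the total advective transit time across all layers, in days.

10.6

With flow normal to the layers, continuity requires the same specific discharge q through every layer.
Σ(b_i/K_i) = 9.48/300 + 13.1/0.500 + 9.03/7.28 + 11.7/1.59 = 34.83 d.
q = Δh / Σ(b_i/K_i) = 21.9 / 34.83 = 0.6288 m/day.
In each layer the seepage velocity is v_i = q/n_i, so the layer transit time is t_i = b_i·n_i / q:
  layer 1 (karst limestone): t_1 = 9.48 × 0.02 / 0.6288 = 0.3015 d
  layer 2 (silty sand): t_2 = 13.1 × 0.21 / 0.6288 = 4.375 d
  layer 3 (fine sand): t_3 = 9.03 × 0.23 / 0.6288 = 3.303 d
  layer 4 (weathered basalt): t_4 = 11.7 × 0.14 / 0.6288 = 2.605 d
Total t = Σ t_i = 10.59 days.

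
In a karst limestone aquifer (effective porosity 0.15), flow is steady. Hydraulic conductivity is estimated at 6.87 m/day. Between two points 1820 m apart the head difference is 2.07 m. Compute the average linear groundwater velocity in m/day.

0.0521

Hydraulic gradient i = Δh / L = 2.07 / 1820 = 0.001137.
Darcy flux q = K · i = 6.870 × 0.001137 = 0.007814 m/day.
Seepage velocity v = q / n_e = 0.007814 / 0.15 = 0.05209 m/day.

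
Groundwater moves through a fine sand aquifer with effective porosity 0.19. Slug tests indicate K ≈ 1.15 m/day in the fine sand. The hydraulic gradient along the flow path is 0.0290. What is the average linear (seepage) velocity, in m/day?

0.176

Hydraulic gradient i = 0.0290.
Darcy flux q = K · i = 1.150 × 0.02900 = 0.03335 m/day.
Seepage velocity v = q / n_e = 0.03335 / 0.19 = 0.1755 m/day.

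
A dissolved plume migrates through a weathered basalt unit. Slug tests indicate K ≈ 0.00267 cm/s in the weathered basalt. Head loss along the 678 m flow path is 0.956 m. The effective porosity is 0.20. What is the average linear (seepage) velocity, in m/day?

0.0163

Convert K: 0.00267 cm/s × 864 = 2.307 m/day.
Hydraulic gradient i = Δh / L = 0.956 / 678 = 0.001410.
Darcy flux q = K · i = 2.307 × 0.001410 = 0.003253 m/day.
Seepage velocity v = q / n_e = 0.003253 / 0.20 = 0.01626 m/day.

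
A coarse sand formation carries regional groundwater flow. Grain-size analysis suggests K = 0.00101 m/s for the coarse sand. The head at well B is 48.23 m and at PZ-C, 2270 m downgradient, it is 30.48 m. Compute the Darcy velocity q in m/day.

0.682

Convert K: 0.00101 m/s × 86400 = 87.26 m/day.
Hydraulic gradient i = (48.23 − 30.48) / 2270 = 17.75 / 2270 = 0.007819.
Specific discharge q = K · i = 87.26 × 0.007819 = 0.6824 m/day.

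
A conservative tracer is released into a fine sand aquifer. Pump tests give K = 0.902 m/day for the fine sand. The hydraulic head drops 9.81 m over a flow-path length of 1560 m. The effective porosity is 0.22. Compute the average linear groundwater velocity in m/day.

0.0258

Hydraulic gradient i = Δh / L = 9.81 / 1560 = 0.006288.
Darcy flux q = K · i = 0.9020 × 0.006288 = 0.005672 m/day.
Seepage velocity v = q / n_e = 0.005672 / 0.22 = 0.02578 m/day.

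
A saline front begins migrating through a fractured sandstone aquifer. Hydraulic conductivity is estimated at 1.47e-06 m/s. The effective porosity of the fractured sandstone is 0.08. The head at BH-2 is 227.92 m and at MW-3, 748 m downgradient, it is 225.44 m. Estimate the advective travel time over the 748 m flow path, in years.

Convert K: 1.47e-06 m/s × 86400 = 0.1270 m/day.
Hydraulic gradient i = (227.92 − 225.44) / 748 = 2.48 / 748 = 0.003316.
Darcy flux q = K · i = 0.1270 × 0.003316 = 0.0004211 m/day.
Seepage velocity v = q / n_e = 0.0004211 / 0.08 = 0.005264 m/day.
Travel time t = L / v = 748 / 0.005264 = 1.421e+05 days = 389.1 years.

389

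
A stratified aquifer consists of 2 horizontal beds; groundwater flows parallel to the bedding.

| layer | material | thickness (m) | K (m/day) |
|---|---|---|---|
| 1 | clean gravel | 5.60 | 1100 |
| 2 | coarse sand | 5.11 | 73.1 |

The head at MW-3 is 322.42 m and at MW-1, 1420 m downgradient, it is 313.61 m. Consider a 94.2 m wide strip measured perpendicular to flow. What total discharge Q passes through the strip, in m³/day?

3820

Flow is parallel to layering, so each bed carries its own Darcy discharge and the transmissivities add.
Σ(K_i·b_i) = 1100×5.60 + 73.1×5.11 = 6534 m²/day.
Hydraulic gradient i = (322.42 − 313.61) / 1420 = 8.81 / 1420 = 0.006204.
Q = Σ(K_i·b_i) · W · i = 6534 × 94.2 × 0.006204 = 3818 m³/day.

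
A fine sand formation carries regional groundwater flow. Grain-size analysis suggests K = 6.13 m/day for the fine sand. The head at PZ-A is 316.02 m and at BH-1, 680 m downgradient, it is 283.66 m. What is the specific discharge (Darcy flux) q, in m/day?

0.292

Hydraulic gradient i = (316.02 − 283.66) / 680 = 32.36 / 680 = 0.04759.
Specific discharge q = K · i = 6.130 × 0.04759 = 0.2917 m/day.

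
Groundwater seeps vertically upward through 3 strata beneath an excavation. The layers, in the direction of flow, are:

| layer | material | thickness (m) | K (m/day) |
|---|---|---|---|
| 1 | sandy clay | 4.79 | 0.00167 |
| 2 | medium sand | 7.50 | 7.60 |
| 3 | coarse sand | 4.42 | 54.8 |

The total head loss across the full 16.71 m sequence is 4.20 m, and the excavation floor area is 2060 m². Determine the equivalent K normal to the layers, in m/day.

Flow is perpendicular to layering, so the layers act in series and the equivalent K is the thickness-weighted harmonic mean.
Total thickness L = 4.79 + 7.50 + 4.42 = 16.71 m.
Σ(b_i/K_i) = 4.79/0.00167 + 7.50/7.60 + 4.42/54.8 = 2869 d.
K_eq = L / Σ(b_i/K_i) = 16.71 / 2869 = 0.005824 m/day.

0.00582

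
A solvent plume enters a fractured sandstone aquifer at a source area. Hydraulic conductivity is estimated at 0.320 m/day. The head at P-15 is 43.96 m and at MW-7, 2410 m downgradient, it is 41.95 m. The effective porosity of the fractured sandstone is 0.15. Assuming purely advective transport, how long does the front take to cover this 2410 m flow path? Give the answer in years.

Hydraulic gradient i = (43.96 − 41.95) / 2410 = 2.01 / 2410 = 0.0008340.
Darcy flux q = K · i = 0.3200 × 0.0008340 = 0.0002669 m/day.
Seepage velocity v = q / n_e = 0.0002669 / 0.15 = 0.001779 m/day.
Travel time t = L / v = 2410 / 0.001779 = 1.355e+06 days = 3708 years.

3710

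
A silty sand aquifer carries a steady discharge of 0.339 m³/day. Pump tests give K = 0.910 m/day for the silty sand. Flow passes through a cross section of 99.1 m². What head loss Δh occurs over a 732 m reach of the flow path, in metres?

From Q = K·A·i, i = Q / (K·A) = 0.339 / (0.9100 × 99.10) = 0.003759.
Head loss Δh = i · L = 0.003759 × 732 = 2.752 m.

2.75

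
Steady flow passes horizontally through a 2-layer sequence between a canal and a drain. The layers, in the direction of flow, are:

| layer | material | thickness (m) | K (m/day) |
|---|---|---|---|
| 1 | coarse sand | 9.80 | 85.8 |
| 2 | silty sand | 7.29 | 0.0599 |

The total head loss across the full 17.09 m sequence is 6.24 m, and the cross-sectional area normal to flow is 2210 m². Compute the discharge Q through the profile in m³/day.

113

Flow is perpendicular to layering, so the layers act in series and the equivalent K is the thickness-weighted harmonic mean.
Total thickness L = 9.80 + 7.29 = 17.09 m.
Σ(b_i/K_i) = 9.80/85.8 + 7.29/0.0599 = 121.8 d.
K_eq = L / Σ(b_i/K_i) = 17.09 / 121.8 = 0.1403 m/day.
Q = K_eq · A · (Δh/L) = 0.1403 × 2210 × (6.24/17.09) = 113.2 m³/day.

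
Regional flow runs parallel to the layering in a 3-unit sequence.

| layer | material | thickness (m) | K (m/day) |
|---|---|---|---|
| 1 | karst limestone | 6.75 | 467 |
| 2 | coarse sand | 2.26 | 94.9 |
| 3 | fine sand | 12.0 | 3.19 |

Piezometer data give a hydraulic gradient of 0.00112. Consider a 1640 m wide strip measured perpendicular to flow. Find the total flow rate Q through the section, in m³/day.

Flow is parallel to layering, so each bed carries its own Darcy discharge and the transmissivities add.
Σ(K_i·b_i) = 467×6.75 + 94.9×2.26 + 3.19×12.0 = 3405 m²/day.
Hydraulic gradient i = 0.00112.
Q = Σ(K_i·b_i) · W · i = 3405 × 1640 × 0.001120 = 6254 m³/day.

6250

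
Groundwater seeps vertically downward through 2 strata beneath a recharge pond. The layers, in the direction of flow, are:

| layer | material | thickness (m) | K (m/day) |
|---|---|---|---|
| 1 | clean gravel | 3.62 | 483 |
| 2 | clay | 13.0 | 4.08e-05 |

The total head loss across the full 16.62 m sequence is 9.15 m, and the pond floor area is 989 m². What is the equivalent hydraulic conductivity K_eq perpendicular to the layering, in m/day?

5.22e-05

Flow is perpendicular to layering, so the layers act in series and the equivalent K is the thickness-weighted harmonic mean.
Total thickness L = 3.62 + 13.0 = 16.62 m.
Σ(b_i/K_i) = 3.62/483 + 13.0/4.08e-05 = 3.186e+05 d.
K_eq = L / Σ(b_i/K_i) = 16.62 / 3.186e+05 = 5.216e-05 m/day.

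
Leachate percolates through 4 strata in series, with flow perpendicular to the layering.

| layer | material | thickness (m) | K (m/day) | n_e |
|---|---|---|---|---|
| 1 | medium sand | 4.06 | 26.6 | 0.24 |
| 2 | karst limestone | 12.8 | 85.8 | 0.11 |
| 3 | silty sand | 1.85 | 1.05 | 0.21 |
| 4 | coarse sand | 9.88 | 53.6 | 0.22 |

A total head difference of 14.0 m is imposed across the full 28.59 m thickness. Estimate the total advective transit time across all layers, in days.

With flow normal to the layers, continuity requires the same specific discharge q through every layer.
Σ(b_i/K_i) = 4.06/26.6 + 12.8/85.8 + 1.85/1.05 + 9.88/53.6 = 2.248 d.
q = Δh / Σ(b_i/K_i) = 14.0 / 2.248 = 6.228 m/day.
In each layer the seepage velocity is v_i = q/n_i, so the layer transit time is t_i = b_i·n_i / q:
  layer 1 (medium sand): t_1 = 4.06 × 0.24 / 6.228 = 0.1565 d
  layer 2 (karst limestone): t_2 = 12.8 × 0.11 / 6.228 = 0.2261 d
  layer 3 (silty sand): t_3 = 1.85 × 0.21 / 6.228 = 0.06238 d
  layer 4 (coarse sand): t_4 = 9.88 × 0.22 / 6.228 = 0.3490 d
Total t = Σ t_i = 0.7940 days.

0.794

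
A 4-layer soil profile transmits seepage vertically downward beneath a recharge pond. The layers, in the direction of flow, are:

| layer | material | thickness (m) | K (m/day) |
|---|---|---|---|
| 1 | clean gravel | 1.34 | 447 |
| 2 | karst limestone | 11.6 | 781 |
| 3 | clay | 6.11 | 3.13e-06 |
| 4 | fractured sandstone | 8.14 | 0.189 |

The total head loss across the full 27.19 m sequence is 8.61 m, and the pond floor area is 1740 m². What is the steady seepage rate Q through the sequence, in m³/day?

Flow is perpendicular to layering, so the layers act in series and the equivalent K is the thickness-weighted harmonic mean.
Total thickness L = 1.34 + 11.6 + 6.11 + 8.14 = 27.19 m.
Σ(b_i/K_i) = 1.34/447 + 11.6/781 + 6.11/3.13e-06 + 8.14/0.189 = 1.952e+06 d.
K_eq = L / Σ(b_i/K_i) = 27.19 / 1.952e+06 = 1.393e-05 m/day.
Q = K_eq · A · (Δh/L) = 1.393e-05 × 1740 × (8.61/27.19) = 0.007674 m³/day.

0.00767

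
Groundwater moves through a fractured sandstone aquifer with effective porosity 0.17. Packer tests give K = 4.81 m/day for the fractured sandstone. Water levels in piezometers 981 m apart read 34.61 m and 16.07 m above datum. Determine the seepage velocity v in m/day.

Hydraulic gradient i = (34.61 − 16.07) / 981 = 18.54 / 981 = 0.01890.
Darcy flux q = K · i = 4.810 × 0.01890 = 0.09090 m/day.
Seepage velocity v = q / n_e = 0.09090 / 0.17 = 0.5347 m/day.

0.535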